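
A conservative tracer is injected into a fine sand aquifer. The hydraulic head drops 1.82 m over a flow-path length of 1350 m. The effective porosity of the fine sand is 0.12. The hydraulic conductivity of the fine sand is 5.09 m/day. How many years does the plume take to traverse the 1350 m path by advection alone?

Hydraulic gradient i = Δh / L = 1.82 / 1350 = 0.001348.
Darcy flux q = K · i = 5.090 × 0.001348 = 0.006862 m/day.
Seepage velocity v = q / n_e = 0.006862 / 0.12 = 0.05718 m/day.
Travel time t = L / v = 1350 / 0.05718 = 23608 days = 64.64 years.

64.6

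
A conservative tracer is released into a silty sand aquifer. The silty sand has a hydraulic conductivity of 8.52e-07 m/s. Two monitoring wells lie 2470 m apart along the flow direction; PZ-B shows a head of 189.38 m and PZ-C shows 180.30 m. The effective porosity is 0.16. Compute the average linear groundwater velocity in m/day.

0.00169

Convert K: 8.52e-07 m/s × 86400 = 0.07361 m/day.
Hydraulic gradient i = (189.38 − 180.30) / 2470 = 9.08 / 2470 = 0.003676.
Darcy flux q = K · i = 0.07361 × 0.003676 = 0.0002706 m/day.
Seepage velocity v = q / n_e = 0.0002706 / 0.16 = 0.001691 m/day.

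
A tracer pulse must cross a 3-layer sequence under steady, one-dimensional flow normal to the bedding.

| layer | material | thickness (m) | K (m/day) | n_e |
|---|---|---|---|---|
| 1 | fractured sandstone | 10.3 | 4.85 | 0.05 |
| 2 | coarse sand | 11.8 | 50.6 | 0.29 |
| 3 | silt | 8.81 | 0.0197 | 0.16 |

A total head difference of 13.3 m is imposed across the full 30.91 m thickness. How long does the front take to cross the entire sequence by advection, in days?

With flow normal to the layers, continuity requires the same specific discharge q through every layer.
Σ(b_i/K_i) = 10.3/4.85 + 11.8/50.6 + 8.81/0.0197 = 449.6 d.
q = Δh / Σ(b_i/K_i) = 13.3 / 449.6 = 0.02958 m/day.
In each layer the seepage velocity is v_i = q/n_i, so the layer transit time is t_i = b_i·n_i / q:
  layer 1 (fractured sandstone): t_1 = 10.3 × 0.05 / 0.02958 = 17.41 d
  layer 2 (coarse sand): t_2 = 11.8 × 0.29 / 0.02958 = 115.7 d
  layer 3 (silt): t_3 = 8.81 × 0.16 / 0.02958 = 47.65 d
Total t = Σ t_i = 180.7 days.

181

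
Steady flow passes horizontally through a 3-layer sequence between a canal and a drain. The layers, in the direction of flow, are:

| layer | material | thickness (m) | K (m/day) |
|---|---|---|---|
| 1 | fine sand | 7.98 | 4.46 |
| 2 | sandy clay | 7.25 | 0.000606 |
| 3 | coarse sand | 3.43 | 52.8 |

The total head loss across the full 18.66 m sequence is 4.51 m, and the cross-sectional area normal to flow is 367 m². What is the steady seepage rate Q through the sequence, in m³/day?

Flow is perpendicular to layering, so the layers act in series and the equivalent K is the thickness-weighted harmonic mean.
Total thickness L = 7.98 + 7.25 + 3.43 = 18.66 m.
Σ(b_i/K_i) = 7.98/4.46 + 7.25/0.000606 + 3.43/52.8 = 11966 d.
K_eq = L / Σ(b_i/K_i) = 18.66 / 11966 = 0.001559 m/day.
Q = K_eq · A · (Δh/L) = 0.001559 × 367 × (4.51/18.66) = 0.1383 m³/day.

0.138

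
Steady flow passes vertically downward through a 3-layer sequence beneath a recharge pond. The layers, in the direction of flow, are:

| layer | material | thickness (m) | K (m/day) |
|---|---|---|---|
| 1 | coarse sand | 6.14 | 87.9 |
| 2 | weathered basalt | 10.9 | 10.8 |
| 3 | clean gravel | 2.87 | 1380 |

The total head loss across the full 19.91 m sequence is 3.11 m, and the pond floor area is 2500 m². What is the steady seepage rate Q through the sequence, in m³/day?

7190

Flow is perpendicular to layering, so the layers act in series and the equivalent K is the thickness-weighted harmonic mean.
Total thickness L = 6.14 + 10.9 + 2.87 = 19.91 m.
Σ(b_i/K_i) = 6.14/87.9 + 10.9/10.8 + 2.87/1380 = 1.081 d.
K_eq = L / Σ(b_i/K_i) = 19.91 / 1.081 = 18.41 m/day.
Q = K_eq · A · (Δh/L) = 18.41 × 2500 × (3.11/19.91) = 7191 m³/day.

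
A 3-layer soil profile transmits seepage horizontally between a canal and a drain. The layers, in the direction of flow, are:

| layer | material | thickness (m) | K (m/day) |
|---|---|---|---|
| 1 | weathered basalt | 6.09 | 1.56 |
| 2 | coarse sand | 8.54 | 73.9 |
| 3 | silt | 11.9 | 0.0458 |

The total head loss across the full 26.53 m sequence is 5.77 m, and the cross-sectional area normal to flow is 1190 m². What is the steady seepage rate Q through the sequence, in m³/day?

Flow is perpendicular to layering, so the layers act in series and the equivalent K is the thickness-weighted harmonic mean.
Total thickness L = 6.09 + 8.54 + 11.9 = 26.53 m.
Σ(b_i/K_i) = 6.09/1.56 + 8.54/73.9 + 11.9/0.0458 = 263.8 d.
K_eq = L / Σ(b_i/K_i) = 26.53 / 263.8 = 0.1006 m/day.
Q = K_eq · A · (Δh/L) = 0.1006 × 1190 × (5.77/26.53) = 26.02 m³/day.

26.0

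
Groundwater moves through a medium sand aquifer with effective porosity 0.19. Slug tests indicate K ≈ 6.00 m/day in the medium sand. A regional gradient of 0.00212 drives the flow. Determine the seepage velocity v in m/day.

0.0669

Hydraulic gradient i = 0.00212.
Darcy flux q = K · i = 6.000 × 0.002120 = 0.01272 m/day.
Seepage velocity v = q / n_e = 0.01272 / 0.19 = 0.06695 m/day.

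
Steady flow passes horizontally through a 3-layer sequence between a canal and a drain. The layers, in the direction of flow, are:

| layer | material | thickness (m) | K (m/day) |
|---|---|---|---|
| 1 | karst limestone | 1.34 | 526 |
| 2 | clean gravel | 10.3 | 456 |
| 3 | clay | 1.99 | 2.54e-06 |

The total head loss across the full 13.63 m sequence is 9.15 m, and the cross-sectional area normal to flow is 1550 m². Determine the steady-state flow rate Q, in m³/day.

Flow is perpendicular to layering, so the layers act in series and the equivalent K is the thickness-weighted harmonic mean.
Total thickness L = 1.34 + 10.3 + 1.99 = 13.63 m.
Σ(b_i/K_i) = 1.34/526 + 10.3/456 + 1.99/2.54e-06 = 7.835e+05 d.
K_eq = L / Σ(b_i/K_i) = 13.63 / 7.835e+05 = 1.740e-05 m/day.
Q = K_eq · A · (Δh/L) = 1.740e-05 × 1550 × (9.15/13.63) = 0.01810 m³/day.

0.0181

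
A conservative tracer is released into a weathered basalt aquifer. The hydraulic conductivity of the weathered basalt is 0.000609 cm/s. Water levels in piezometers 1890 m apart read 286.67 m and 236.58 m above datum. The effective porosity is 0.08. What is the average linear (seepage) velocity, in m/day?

Convert K: 0.000609 cm/s × 864 = 0.5262 m/day.
Hydraulic gradient i = (286.67 − 236.58) / 1890 = 50.09 / 1890 = 0.02650.
Darcy flux q = K · i = 0.5262 × 0.02650 = 0.01395 m/day.
Seepage velocity v = q / n_e = 0.01395 / 0.08 = 0.1743 m/day.

0.174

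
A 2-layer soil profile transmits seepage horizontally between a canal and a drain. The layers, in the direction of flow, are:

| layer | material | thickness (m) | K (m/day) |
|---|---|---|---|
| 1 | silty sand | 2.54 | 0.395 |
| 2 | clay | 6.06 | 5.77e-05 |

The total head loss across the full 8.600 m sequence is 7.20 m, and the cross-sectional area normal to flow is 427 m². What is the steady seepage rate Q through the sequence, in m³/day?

Flow is perpendicular to layering, so the layers act in series and the equivalent K is the thickness-weighted harmonic mean.
Total thickness L = 2.54 + 6.06 = 8.600 m.
Σ(b_i/K_i) = 2.54/0.395 + 6.06/5.77e-05 = 1.050e+05 d.
K_eq = L / Σ(b_i/K_i) = 8.600 / 1.050e+05 = 8.188e-05 m/day.
Q = K_eq · A · (Δh/L) = 8.188e-05 × 427 × (7.20/8.600) = 0.02927 m³/day.

0.0293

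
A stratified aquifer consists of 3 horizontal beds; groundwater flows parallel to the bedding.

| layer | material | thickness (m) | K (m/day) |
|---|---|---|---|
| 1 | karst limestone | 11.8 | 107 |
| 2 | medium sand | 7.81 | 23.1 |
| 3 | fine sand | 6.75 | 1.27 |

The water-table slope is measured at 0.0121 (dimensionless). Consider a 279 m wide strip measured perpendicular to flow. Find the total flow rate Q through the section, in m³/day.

4900

Flow is parallel to layering, so each bed carries its own Darcy discharge and the transmissivities add.
Σ(K_i·b_i) = 107×11.8 + 23.1×7.81 + 1.27×6.75 = 1452 m²/day.
Hydraulic gradient i = 0.0121.
Q = Σ(K_i·b_i) · W · i = 1452 × 279 × 0.01210 = 4900 m³/day.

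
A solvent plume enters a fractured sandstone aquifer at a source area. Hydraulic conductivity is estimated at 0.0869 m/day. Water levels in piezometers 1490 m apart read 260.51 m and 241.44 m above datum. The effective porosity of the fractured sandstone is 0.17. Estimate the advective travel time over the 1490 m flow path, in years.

624

Hydraulic gradient i = (260.51 − 241.44) / 1490 = 19.07 / 1490 = 0.01280.
Darcy flux q = K · i = 0.08690 × 0.01280 = 0.001112 m/day.
Seepage velocity v = q / n_e = 0.001112 / 0.17 = 0.006542 m/day.
Travel time t = L / v = 1490 / 0.006542 = 2.277e+05 days = 623.5 years.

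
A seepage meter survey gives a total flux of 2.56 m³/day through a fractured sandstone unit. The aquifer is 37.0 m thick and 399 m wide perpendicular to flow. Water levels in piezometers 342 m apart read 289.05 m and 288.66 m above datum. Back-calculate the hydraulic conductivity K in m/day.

Cross-sectional area A = 399 × 37.0 = 14763 m².
Hydraulic gradient i = (289.05 − 288.66) / 342 = 0.39 / 342 = 0.001140.
From Q = K·A·i, K = Q / (A·i) = 2.56 / (14763 × 0.001140) = 0.1521 m/day.

0.152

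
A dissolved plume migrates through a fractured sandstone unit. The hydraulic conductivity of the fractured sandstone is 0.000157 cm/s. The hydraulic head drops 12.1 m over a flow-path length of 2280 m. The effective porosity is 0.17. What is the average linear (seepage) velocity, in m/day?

Convert K: 0.000157 cm/s × 864 = 0.1356 m/day.
Hydraulic gradient i = Δh / L = 12.1 / 2280 = 0.005307.
Darcy flux q = K · i = 0.1356 × 0.005307 = 0.0007199 m/day.
Seepage velocity v = q / n_e = 0.0007199 / 0.17 = 0.004235 m/day.

0.00423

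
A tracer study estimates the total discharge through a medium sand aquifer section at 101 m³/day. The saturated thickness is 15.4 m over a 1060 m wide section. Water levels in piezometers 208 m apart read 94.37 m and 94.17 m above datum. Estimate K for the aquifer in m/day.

6.43

Cross-sectional area A = 1060 × 15.4 = 16324 m².
Hydraulic gradient i = (94.37 − 94.17) / 208 = 0.2 / 208 = 0.0009615.
From Q = K·A·i, K = Q / (A·i) = 101 / (16324 × 0.0009615) = 6.435 m/day.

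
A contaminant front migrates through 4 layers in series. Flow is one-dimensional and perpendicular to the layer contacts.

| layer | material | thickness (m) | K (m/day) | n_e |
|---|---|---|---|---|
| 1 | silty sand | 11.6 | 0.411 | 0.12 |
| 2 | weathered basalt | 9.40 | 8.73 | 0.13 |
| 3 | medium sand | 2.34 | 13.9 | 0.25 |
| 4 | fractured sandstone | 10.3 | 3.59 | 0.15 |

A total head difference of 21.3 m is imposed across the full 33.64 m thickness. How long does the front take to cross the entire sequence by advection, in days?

7.20

With flow normal to the layers, continuity requires the same specific discharge q through every layer.
Σ(b_i/K_i) = 11.6/0.411 + 9.40/8.73 + 2.34/13.9 + 10.3/3.59 = 32.34 d.
q = Δh / Σ(b_i/K_i) = 21.3 / 32.34 = 0.6587 m/day.
In each layer the seepage velocity is v_i = q/n_i, so the layer transit time is t_i = b_i·n_i / q:
  layer 1 (silty sand): t_1 = 11.6 × 0.12 / 0.6587 = 2.113 d
  layer 2 (weathered basalt): t_2 = 9.40 × 0.13 / 0.6587 = 1.855 d
  layer 3 (medium sand): t_3 = 2.34 × 0.25 / 0.6587 = 0.8882 d
  layer 4 (fractured sandstone): t_4 = 10.3 × 0.15 / 0.6587 = 2.346 d
Total t = Σ t_i = 7.202 days.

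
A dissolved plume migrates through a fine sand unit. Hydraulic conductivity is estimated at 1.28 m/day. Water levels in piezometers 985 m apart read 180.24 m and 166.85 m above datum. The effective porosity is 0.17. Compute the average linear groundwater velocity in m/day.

Hydraulic gradient i = (180.24 − 166.85) / 985 = 13.39 / 985 = 0.01359.
Darcy flux q = K · i = 1.280 × 0.01359 = 0.01740 m/day.
Seepage velocity v = q / n_e = 0.01740 / 0.17 = 0.1024 m/day.

0.102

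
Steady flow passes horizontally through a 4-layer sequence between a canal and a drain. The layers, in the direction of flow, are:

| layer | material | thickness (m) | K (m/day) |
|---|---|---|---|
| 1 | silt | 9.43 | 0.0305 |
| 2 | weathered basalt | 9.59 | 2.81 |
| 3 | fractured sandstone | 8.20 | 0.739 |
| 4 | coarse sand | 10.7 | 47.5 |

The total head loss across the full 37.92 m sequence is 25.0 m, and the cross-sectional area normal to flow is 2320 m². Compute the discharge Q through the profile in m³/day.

Flow is perpendicular to layering, so the layers act in series and the equivalent K is the thickness-weighted harmonic mean.
Total thickness L = 9.43 + 9.59 + 8.20 + 10.7 = 37.92 m.
Σ(b_i/K_i) = 9.43/0.0305 + 9.59/2.81 + 8.20/0.739 + 10.7/47.5 = 323.9 d.
K_eq = L / Σ(b_i/K_i) = 37.92 / 323.9 = 0.1171 m/day.
Q = K_eq · A · (Δh/L) = 0.1171 × 2320 × (25.0/37.92) = 179.1 m³/day.

179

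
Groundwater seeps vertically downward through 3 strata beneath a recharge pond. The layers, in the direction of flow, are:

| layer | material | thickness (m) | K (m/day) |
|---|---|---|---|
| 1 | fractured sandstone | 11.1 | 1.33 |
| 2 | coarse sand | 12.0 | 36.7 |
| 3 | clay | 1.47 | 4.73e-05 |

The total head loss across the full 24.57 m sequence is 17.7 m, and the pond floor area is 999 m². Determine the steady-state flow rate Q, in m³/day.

Flow is perpendicular to layering, so the layers act in series and the equivalent K is the thickness-weighted harmonic mean.
Total thickness L = 11.1 + 12.0 + 1.47 = 24.57 m.
Σ(b_i/K_i) = 11.1/1.33 + 12.0/36.7 + 1.47/4.73e-05 = 31087 d.
K_eq = L / Σ(b_i/K_i) = 24.57 / 31087 = 0.0007904 m/day.
Q = K_eq · A · (Δh/L) = 0.0007904 × 999 × (17.7/24.57) = 0.5688 m³/day.

0.569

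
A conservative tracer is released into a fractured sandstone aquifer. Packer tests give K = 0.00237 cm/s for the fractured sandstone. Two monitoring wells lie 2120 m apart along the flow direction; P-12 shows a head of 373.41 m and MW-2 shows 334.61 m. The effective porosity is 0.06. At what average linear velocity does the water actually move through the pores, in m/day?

Convert K: 0.00237 cm/s × 864 = 2.048 m/day.
Hydraulic gradient i = (373.41 − 334.61) / 2120 = 38.8 / 2120 = 0.01830.
Darcy flux q = K · i = 2.048 × 0.01830 = 0.03748 m/day.
Seepage velocity v = q / n_e = 0.03748 / 0.06 = 0.6246 m/day.

0.625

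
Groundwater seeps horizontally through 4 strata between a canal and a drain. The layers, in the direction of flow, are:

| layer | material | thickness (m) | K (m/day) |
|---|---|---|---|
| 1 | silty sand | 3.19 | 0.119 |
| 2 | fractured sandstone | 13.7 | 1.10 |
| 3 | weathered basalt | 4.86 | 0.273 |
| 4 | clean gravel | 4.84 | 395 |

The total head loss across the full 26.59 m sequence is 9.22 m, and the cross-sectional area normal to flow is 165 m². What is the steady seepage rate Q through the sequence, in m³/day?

Flow is perpendicular to layering, so the layers act in series and the equivalent K is the thickness-weighted harmonic mean.
Total thickness L = 3.19 + 13.7 + 4.86 + 4.84 = 26.59 m.
Σ(b_i/K_i) = 3.19/0.119 + 13.7/1.10 + 4.86/0.273 + 4.84/395 = 57.08 d.
K_eq = L / Σ(b_i/K_i) = 26.59 / 57.08 = 0.4659 m/day.
Q = K_eq · A · (Δh/L) = 0.4659 × 165 × (9.22/26.59) = 26.65 m³/day.

26.7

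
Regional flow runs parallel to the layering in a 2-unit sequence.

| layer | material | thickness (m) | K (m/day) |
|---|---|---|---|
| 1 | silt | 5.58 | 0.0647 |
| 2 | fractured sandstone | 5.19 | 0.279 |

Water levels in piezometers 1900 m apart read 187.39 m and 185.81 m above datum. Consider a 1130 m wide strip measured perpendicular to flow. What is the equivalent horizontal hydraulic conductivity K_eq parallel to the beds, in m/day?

0.168

Flow is parallel to layering, so each bed carries its own Darcy discharge and the transmissivities add.
Σ(K_i·b_i) = 0.0647×5.58 + 0.279×5.19 = 1.809 m²/day.
Total thickness b = 10.77 m, so K_eq = Σ(K_i·b_i)/b = 0.1680 m/day.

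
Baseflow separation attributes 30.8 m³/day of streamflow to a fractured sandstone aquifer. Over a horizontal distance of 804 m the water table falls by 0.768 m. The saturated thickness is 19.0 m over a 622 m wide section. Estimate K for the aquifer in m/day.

Cross-sectional area A = 622 × 19.0 = 11818 m².
Hydraulic gradient i = Δh / L = 0.768 / 804 = 0.0009552.
From Q = K·A·i, K = Q / (A·i) = 30.8 / (11818 × 0.0009552) = 2.728 m/day.

2.73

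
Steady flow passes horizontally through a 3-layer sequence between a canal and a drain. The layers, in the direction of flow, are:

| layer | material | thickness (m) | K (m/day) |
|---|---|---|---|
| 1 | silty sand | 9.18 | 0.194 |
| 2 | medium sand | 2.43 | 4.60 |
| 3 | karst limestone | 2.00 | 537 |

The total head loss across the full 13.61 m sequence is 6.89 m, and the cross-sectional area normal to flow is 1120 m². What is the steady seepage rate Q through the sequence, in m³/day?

Flow is perpendicular to layering, so the layers act in series and the equivalent K is the thickness-weighted harmonic mean.
Total thickness L = 9.18 + 2.43 + 2.00 = 13.61 m.
Σ(b_i/K_i) = 9.18/0.194 + 2.43/4.60 + 2.00/537 = 47.85 d.
K_eq = L / Σ(b_i/K_i) = 13.61 / 47.85 = 0.2844 m/day.
Q = K_eq · A · (Δh/L) = 0.2844 × 1120 × (6.89/13.61) = 161.3 m³/day.

161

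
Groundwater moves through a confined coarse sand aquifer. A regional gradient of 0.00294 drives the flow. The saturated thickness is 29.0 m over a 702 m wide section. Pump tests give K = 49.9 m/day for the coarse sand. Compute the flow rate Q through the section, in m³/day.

2990

Cross-sectional area A = 702 × 29.0 = 20358 m².
Hydraulic gradient i = 0.00294.
Darcy's law: Q = K · A · i = 49.90 × 20358 × 0.002940 = 2987 m³/day.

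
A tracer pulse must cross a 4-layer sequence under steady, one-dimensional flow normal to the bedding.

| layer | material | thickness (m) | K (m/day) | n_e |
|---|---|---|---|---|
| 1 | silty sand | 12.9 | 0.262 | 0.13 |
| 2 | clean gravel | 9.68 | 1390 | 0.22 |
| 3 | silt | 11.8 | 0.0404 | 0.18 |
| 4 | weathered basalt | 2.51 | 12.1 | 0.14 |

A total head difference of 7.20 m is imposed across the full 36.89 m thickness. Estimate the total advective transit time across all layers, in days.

With flow normal to the layers, continuity requires the same specific discharge q through every layer.
Σ(b_i/K_i) = 12.9/0.262 + 9.68/1390 + 11.8/0.0404 + 2.51/12.1 = 341.5 d.
q = Δh / Σ(b_i/K_i) = 7.20 / 341.5 = 0.02108 m/day.
In each layer the seepage velocity is v_i = q/n_i, so the layer transit time is t_i = b_i·n_i / q:
  layer 1 (silty sand): t_1 = 12.9 × 0.13 / 0.02108 = 79.55 d
  layer 2 (clean gravel): t_2 = 9.68 × 0.22 / 0.02108 = 101.0 d
  layer 3 (silt): t_3 = 11.8 × 0.18 / 0.02108 = 100.8 d
  layer 4 (weathered basalt): t_4 = 2.51 × 0.14 / 0.02108 = 16.67 d
Total t = Σ t_i = 298.0 days.

298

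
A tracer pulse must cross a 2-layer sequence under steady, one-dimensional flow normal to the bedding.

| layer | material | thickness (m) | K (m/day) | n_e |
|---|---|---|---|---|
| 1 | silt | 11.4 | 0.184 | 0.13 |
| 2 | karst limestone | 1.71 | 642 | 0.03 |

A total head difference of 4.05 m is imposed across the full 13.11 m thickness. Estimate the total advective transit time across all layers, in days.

23.5

With flow normal to the layers, continuity requires the same specific discharge q through every layer.
Σ(b_i/K_i) = 11.4/0.184 + 1.71/642 = 61.96 d.
q = Δh / Σ(b_i/K_i) = 4.05 / 61.96 = 0.06537 m/day.
In each layer the seepage velocity is v_i = q/n_i, so the layer transit time is t_i = b_i·n_i / q:
  layer 1 (silt): t_1 = 11.4 × 0.13 / 0.06537 = 22.67 d
  layer 2 (karst limestone): t_2 = 1.71 × 0.03 / 0.06537 = 0.7848 d
Total t = Σ t_i = 23.46 days.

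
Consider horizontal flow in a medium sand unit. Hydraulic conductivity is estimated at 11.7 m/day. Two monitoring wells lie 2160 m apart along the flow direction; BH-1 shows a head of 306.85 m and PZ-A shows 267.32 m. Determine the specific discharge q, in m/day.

0.214

Hydraulic gradient i = (306.85 − 267.32) / 2160 = 39.53 / 2160 = 0.01830.
Specific discharge q = K · i = 11.70 × 0.01830 = 0.2141 m/day.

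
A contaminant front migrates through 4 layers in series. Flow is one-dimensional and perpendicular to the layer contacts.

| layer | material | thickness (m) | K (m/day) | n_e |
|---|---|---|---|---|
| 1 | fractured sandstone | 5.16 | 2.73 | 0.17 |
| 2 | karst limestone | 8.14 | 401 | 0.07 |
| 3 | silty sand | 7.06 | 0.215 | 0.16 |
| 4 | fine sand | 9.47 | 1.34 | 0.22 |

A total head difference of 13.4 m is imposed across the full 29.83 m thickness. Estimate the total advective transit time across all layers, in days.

14.5

With flow normal to the layers, continuity requires the same specific discharge q through every layer.
Σ(b_i/K_i) = 5.16/2.73 + 8.14/401 + 7.06/0.215 + 9.47/1.34 = 41.81 d.
q = Δh / Σ(b_i/K_i) = 13.4 / 41.81 = 0.3205 m/day.
In each layer the seepage velocity is v_i = q/n_i, so the layer transit time is t_i = b_i·n_i / q:
  layer 1 (fractured sandstone): t_1 = 5.16 × 0.17 / 0.3205 = 2.737 d
  layer 2 (karst limestone): t_2 = 8.14 × 0.07 / 0.3205 = 1.778 d
  layer 3 (silty sand): t_3 = 7.06 × 0.16 / 0.3205 = 3.525 d
  layer 4 (fine sand): t_4 = 9.47 × 0.22 / 0.3205 = 6.501 d
Total t = Σ t_i = 14.54 days.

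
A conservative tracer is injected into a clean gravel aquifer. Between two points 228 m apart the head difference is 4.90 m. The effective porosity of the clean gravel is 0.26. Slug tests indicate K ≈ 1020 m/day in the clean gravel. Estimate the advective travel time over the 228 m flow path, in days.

Hydraulic gradient i = Δh / L = 4.90 / 228 = 0.02149.
Darcy flux q = K · i = 1020 × 0.02149 = 21.92 m/day.
Seepage velocity v = q / n_e = 21.92 / 0.26 = 84.31 m/day.
Travel time t = L / v = 228 / 84.31 = 2.704 days.

2.70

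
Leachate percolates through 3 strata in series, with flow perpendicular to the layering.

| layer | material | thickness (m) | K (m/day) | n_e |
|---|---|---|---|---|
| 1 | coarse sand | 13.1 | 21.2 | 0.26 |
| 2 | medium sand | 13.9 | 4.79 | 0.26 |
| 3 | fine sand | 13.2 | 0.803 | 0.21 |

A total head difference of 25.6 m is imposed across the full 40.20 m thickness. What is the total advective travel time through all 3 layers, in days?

With flow normal to the layers, continuity requires the same specific discharge q through every layer.
Σ(b_i/K_i) = 13.1/21.2 + 13.9/4.79 + 13.2/0.803 = 19.96 d.
q = Δh / Σ(b_i/K_i) = 25.6 / 19.96 = 1.283 m/day.
In each layer the seepage velocity is v_i = q/n_i, so the layer transit time is t_i = b_i·n_i / q:
  layer 1 (coarse sand): t_1 = 13.1 × 0.26 / 1.283 = 2.655 d
  layer 2 (medium sand): t_2 = 13.9 × 0.26 / 1.283 = 2.818 d
  layer 3 (fine sand): t_3 = 13.2 × 0.21 / 1.283 = 2.161 d
Total t = Σ t_i = 7.634 days.

7.63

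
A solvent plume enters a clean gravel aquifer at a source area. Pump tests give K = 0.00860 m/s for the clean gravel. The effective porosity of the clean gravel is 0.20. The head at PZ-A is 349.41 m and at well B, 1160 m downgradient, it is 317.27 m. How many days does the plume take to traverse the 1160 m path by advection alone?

Convert K: 0.00860 m/s × 86400 = 743.0 m/day.
Hydraulic gradient i = (349.41 − 317.27) / 1160 = 32.14 / 1160 = 0.02771.
Darcy flux q = K · i = 743.0 × 0.02771 = 20.59 m/day.
Seepage velocity v = q / n_e = 20.59 / 0.20 = 102.9 m/day.
Travel time t = L / v = 1160 / 102.9 = 11.27 days.

11.3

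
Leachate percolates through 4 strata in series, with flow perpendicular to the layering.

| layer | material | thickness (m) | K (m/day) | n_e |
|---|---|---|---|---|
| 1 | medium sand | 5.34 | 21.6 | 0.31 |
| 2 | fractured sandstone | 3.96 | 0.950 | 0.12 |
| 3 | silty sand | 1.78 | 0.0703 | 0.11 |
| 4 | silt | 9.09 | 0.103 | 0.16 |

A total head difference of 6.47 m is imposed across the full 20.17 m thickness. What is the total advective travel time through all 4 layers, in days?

68.9

With flow normal to the layers, continuity requires the same specific discharge q through every layer.
Σ(b_i/K_i) = 5.34/21.6 + 3.96/0.950 + 1.78/0.0703 + 9.09/0.103 = 118.0 d.
q = Δh / Σ(b_i/K_i) = 6.47 / 118.0 = 0.05484 m/day.
In each layer the seepage velocity is v_i = q/n_i, so the layer transit time is t_i = b_i·n_i / q:
  layer 1 (medium sand): t_1 = 5.34 × 0.31 / 0.05484 = 30.19 d
  layer 2 (fractured sandstone): t_2 = 3.96 × 0.12 / 0.05484 = 8.666 d
  layer 3 (silty sand): t_3 = 1.78 × 0.11 / 0.05484 = 3.571 d
  layer 4 (silt): t_4 = 9.09 × 0.16 / 0.05484 = 26.52 d
Total t = Σ t_i = 68.95 days.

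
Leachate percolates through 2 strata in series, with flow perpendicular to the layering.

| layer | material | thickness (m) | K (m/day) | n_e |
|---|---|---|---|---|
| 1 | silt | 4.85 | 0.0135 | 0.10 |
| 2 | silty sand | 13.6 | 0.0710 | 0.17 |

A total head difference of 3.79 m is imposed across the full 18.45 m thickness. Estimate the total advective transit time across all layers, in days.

With flow normal to the layers, continuity requires the same specific discharge q through every layer.
Σ(b_i/K_i) = 4.85/0.0135 + 13.6/0.0710 = 550.8 d.
q = Δh / Σ(b_i/K_i) = 3.79 / 550.8 = 0.006881 m/day.
In each layer the seepage velocity is v_i = q/n_i, so the layer transit time is t_i = b_i·n_i / q:
  layer 1 (silt): t_1 = 4.85 × 0.10 / 0.006881 = 70.49 d
  layer 2 (silty sand): t_2 = 13.6 × 0.17 / 0.006881 = 336.0 d
Total t = Σ t_i = 406.5 days.

406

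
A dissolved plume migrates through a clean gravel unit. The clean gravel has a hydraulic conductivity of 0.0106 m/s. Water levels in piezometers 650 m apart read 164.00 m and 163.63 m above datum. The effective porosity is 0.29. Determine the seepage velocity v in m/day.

Convert K: 0.0106 m/s × 86400 = 915.8 m/day.
Hydraulic gradient i = (164.00 − 163.63) / 650 = 0.37 / 650 = 0.0005692.
Darcy flux q = K · i = 915.8 × 0.0005692 = 0.5213 m/day.
Seepage velocity v = q / n_e = 0.5213 / 0.29 = 1.798 m/day.

1.80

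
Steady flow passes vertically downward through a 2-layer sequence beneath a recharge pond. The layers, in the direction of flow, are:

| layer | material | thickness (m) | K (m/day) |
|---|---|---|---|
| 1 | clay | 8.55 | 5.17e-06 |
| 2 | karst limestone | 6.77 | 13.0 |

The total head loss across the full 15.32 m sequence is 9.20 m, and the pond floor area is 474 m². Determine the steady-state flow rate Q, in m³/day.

Flow is perpendicular to layering, so the layers act in series and the equivalent K is the thickness-weighted harmonic mean.
Total thickness L = 8.55 + 6.77 = 15.32 m.
Σ(b_i/K_i) = 8.55/5.17e-06 + 6.77/13.0 = 1.654e+06 d.
K_eq = L / Σ(b_i/K_i) = 15.32 / 1.654e+06 = 9.264e-06 m/day.
Q = K_eq · A · (Δh/L) = 9.264e-06 × 474 × (9.20/15.32) = 0.002637 m³/day.

0.00264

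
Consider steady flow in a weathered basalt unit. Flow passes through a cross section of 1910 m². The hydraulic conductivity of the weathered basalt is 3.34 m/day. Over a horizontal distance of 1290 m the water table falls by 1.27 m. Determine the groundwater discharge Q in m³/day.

Hydraulic gradient i = Δh / L = 1.27 / 1290 = 0.0009845.
Darcy's law: Q = K · A · i = 3.340 × 1910 × 0.0009845 = 6.280 m³/day.

6.28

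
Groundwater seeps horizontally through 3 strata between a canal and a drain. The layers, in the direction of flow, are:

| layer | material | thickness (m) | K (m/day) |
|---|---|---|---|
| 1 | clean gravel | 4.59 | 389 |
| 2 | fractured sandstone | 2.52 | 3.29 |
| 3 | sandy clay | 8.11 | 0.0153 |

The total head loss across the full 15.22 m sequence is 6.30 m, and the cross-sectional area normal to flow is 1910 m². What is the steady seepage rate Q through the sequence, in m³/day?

Flow is perpendicular to layering, so the layers act in series and the equivalent K is the thickness-weighted harmonic mean.
Total thickness L = 4.59 + 2.52 + 8.11 = 15.22 m.
Σ(b_i/K_i) = 4.59/389 + 2.52/3.29 + 8.11/0.0153 = 530.8 d.
K_eq = L / Σ(b_i/K_i) = 15.22 / 530.8 = 0.02867 m/day.
Q = K_eq · A · (Δh/L) = 0.02867 × 1910 × (6.30/15.22) = 22.67 m³/day.

22.7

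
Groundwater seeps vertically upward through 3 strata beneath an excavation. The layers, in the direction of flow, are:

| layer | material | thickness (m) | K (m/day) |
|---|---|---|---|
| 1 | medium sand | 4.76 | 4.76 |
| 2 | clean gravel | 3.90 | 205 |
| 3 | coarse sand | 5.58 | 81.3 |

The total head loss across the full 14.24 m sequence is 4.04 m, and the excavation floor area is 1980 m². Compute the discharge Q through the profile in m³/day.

Flow is perpendicular to layering, so the layers act in series and the equivalent K is the thickness-weighted harmonic mean.
Total thickness L = 4.76 + 3.90 + 5.58 = 14.24 m.
Σ(b_i/K_i) = 4.76/4.76 + 3.90/205 + 5.58/81.3 = 1.088 d.
K_eq = L / Σ(b_i/K_i) = 14.24 / 1.088 = 13.09 m/day.
Q = K_eq · A · (Δh/L) = 13.09 × 1980 × (4.04/14.24) = 7355 m³/day.

7350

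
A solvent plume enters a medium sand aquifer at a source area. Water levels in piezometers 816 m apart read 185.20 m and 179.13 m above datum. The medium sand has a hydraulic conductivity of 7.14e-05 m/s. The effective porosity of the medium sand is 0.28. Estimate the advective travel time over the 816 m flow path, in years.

Convert K: 7.14e-05 m/s × 86400 = 6.169 m/day.
Hydraulic gradient i = (185.20 − 179.13) / 816 = 6.07 / 816 = 0.007439.
Darcy flux q = K · i = 6.169 × 0.007439 = 0.04589 m/day.
Seepage velocity v = q / n_e = 0.04589 / 0.28 = 0.1639 m/day.
Travel time t = L / v = 816 / 0.1639 = 4979 days = 13.63 years.

13.6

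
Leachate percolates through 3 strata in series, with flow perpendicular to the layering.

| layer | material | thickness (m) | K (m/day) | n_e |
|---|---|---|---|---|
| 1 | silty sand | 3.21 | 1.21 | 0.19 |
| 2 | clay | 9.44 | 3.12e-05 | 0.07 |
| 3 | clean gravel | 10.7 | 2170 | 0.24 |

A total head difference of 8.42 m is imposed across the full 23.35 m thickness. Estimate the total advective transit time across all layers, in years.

378

With flow normal to the layers, continuity requires the same specific discharge q through every layer.
Σ(b_i/K_i) = 3.21/1.21 + 9.44/3.12e-05 + 10.7/2170 = 3.026e+05 d.
q = Δh / Σ(b_i/K_i) = 8.42 / 3.026e+05 = 2.783e-05 m/day.
In each layer the seepage velocity is v_i = q/n_i, so the layer transit time is t_i = b_i·n_i / q:
  layer 1 (silty sand): t_1 = 3.21 × 0.19 / 2.783e-05 = 21916 d
  layer 2 (clay): t_2 = 9.44 × 0.07 / 2.783e-05 = 23745 d
  layer 3 (clean gravel): t_3 = 10.7 × 0.24 / 2.783e-05 = 92279 d
Total t = Σ t_i = 1.379e+05 days = 377.7 years.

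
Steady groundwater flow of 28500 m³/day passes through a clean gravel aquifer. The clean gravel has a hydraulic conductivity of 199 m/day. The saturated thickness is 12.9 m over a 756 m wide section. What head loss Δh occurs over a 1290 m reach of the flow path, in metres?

18.9

Cross-sectional area A = 756 × 12.9 = 9752 m².
From Q = K·A·i, i = Q / (K·A) = 28500 / (199.0 × 9752) = 0.01469.
Head loss Δh = i · L = 0.01469 × 1290 = 18.94 m.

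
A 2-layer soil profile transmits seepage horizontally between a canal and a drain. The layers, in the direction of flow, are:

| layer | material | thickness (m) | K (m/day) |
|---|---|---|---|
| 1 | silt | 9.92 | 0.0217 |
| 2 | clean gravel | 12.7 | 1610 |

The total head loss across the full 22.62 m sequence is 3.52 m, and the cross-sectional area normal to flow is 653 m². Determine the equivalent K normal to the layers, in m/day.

0.0495

Flow is perpendicular to layering, so the layers act in series and the equivalent K is the thickness-weighted harmonic mean.
Total thickness L = 9.92 + 12.7 = 22.62 m.
Σ(b_i/K_i) = 9.92/0.0217 + 12.7/1610 = 457.2 d.
K_eq = L / Σ(b_i/K_i) = 22.62 / 457.2 = 0.04948 m/day.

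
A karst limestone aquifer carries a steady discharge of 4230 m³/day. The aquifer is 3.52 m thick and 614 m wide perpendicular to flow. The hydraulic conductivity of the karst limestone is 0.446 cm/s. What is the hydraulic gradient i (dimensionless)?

Convert K: 0.446 cm/s × 864 = 385.3 m/day.
Cross-sectional area A = 614 × 3.52 = 2161 m².
From Q = K·A·i, i = Q / (K·A) = 4230 / (385.3 × 2161) = 0.005079.

0.00508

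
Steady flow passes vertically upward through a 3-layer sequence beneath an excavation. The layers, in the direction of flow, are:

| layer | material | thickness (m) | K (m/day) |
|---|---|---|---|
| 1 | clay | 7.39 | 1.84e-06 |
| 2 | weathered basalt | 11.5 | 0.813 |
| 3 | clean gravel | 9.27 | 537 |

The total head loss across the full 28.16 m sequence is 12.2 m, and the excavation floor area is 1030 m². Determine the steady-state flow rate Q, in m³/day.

Flow is perpendicular to layering, so the layers act in series and the equivalent K is the thickness-weighted harmonic mean.
Total thickness L = 7.39 + 11.5 + 9.27 = 28.16 m.
Σ(b_i/K_i) = 7.39/1.84e-06 + 11.5/0.813 + 9.27/537 = 4.016e+06 d.
K_eq = L / Σ(b_i/K_i) = 28.16 / 4.016e+06 = 7.011e-06 m/day.
Q = K_eq · A · (Δh/L) = 7.011e-06 × 1030 × (12.2/28.16) = 0.003129 m³/day.

0.00313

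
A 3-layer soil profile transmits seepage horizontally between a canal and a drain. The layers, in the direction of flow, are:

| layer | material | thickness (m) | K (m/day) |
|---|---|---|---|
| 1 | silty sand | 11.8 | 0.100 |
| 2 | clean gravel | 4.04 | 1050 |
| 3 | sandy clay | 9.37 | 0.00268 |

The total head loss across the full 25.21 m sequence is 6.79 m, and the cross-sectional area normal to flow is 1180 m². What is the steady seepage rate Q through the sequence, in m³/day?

Flow is perpendicular to layering, so the layers act in series and the equivalent K is the thickness-weighted harmonic mean.
Total thickness L = 11.8 + 4.04 + 9.37 = 25.21 m.
Σ(b_i/K_i) = 11.8/0.100 + 4.04/1050 + 9.37/0.00268 = 3614 d.
K_eq = L / Σ(b_i/K_i) = 25.21 / 3614 = 0.006975 m/day.
Q = K_eq · A · (Δh/L) = 0.006975 × 1180 × (6.79/25.21) = 2.217 m³/day.

2.22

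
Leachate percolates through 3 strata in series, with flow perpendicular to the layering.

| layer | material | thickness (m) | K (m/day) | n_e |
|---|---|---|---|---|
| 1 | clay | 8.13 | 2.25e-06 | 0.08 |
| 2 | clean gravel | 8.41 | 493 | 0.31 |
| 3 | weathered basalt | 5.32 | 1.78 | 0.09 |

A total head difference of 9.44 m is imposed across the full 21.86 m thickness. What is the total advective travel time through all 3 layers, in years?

3920

With flow normal to the layers, continuity requires the same specific discharge q through every layer.
Σ(b_i/K_i) = 8.13/2.25e-06 + 8.41/493 + 5.32/1.78 = 3.613e+06 d.
q = Δh / Σ(b_i/K_i) = 9.44 / 3.613e+06 = 2.613e-06 m/day.
In each layer the seepage velocity is v_i = q/n_i, so the layer transit time is t_i = b_i·n_i / q:
  layer 1 (clay): t_1 = 8.13 × 0.08 / 2.613e-06 = 2.490e+05 d
  layer 2 (clean gravel): t_2 = 8.41 × 0.31 / 2.613e-06 = 9.979e+05 d
  layer 3 (weathered basalt): t_3 = 5.32 × 0.09 / 2.613e-06 = 1.833e+05 d
Total t = Σ t_i = 1.430e+06 days = 3916 years.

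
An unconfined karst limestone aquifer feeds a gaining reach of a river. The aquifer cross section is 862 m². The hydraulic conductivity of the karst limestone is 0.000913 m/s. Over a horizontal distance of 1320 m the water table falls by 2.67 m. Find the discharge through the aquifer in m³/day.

138

Convert K: 0.000913 m/s × 86400 = 78.88 m/day.
Hydraulic gradient i = Δh / L = 2.67 / 1320 = 0.002023.
Darcy's law: Q = K · A · i = 78.88 × 862.0 × 0.002023 = 137.5 m³/day.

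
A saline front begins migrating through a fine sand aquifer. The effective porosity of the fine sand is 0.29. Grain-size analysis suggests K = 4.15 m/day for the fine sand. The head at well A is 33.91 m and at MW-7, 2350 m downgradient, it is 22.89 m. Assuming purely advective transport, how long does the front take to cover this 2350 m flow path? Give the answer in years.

Hydraulic gradient i = (33.91 − 22.89) / 2350 = 11.02 / 2350 = 0.004689.
Darcy flux q = K · i = 4.150 × 0.004689 = 0.01946 m/day.
Seepage velocity v = q / n_e = 0.01946 / 0.29 = 0.06711 m/day.
Travel time t = L / v = 2350 / 0.06711 = 35019 days = 95.88 years.

95.9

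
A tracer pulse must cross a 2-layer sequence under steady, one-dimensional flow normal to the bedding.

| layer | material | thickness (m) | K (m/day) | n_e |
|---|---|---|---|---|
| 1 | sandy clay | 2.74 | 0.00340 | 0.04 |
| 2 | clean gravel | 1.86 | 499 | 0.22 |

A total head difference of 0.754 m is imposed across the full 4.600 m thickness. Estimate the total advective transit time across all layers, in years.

1.52

With flow normal to the layers, continuity requires the same specific discharge q through every layer.
Σ(b_i/K_i) = 2.74/0.00340 + 1.86/499 = 805.9 d.
q = Δh / Σ(b_i/K_i) = 0.754 / 805.9 = 0.0009356 m/day.
In each layer the seepage velocity is v_i = q/n_i, so the layer transit time is t_i = b_i·n_i / q:
  layer 1 (sandy clay): t_1 = 2.74 × 0.04 / 0.0009356 = 117.1 d
  layer 2 (clean gravel): t_2 = 1.86 × 0.22 / 0.0009356 = 437.4 d
Total t = Σ t_i = 554.5 days = 1.518 years.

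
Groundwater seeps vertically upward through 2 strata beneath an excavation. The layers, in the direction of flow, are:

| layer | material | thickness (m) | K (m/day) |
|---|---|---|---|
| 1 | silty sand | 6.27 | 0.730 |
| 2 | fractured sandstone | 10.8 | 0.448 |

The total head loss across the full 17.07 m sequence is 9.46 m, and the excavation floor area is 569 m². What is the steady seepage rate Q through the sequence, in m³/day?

165

Flow is perpendicular to layering, so the layers act in series and the equivalent K is the thickness-weighted harmonic mean.
Total thickness L = 6.27 + 10.8 = 17.07 m.
Σ(b_i/K_i) = 6.27/0.730 + 10.8/0.448 = 32.70 d.
K_eq = L / Σ(b_i/K_i) = 17.07 / 32.70 = 0.5221 m/day.
Q = K_eq · A · (Δh/L) = 0.5221 × 569 × (9.46/17.07) = 164.6 m³/day.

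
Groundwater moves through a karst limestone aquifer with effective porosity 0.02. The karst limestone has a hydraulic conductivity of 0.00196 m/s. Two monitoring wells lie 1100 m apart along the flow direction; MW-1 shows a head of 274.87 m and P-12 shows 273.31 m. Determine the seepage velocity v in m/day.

Convert K: 0.00196 m/s × 86400 = 169.3 m/day.
Hydraulic gradient i = (274.87 − 273.31) / 1100 = 1.56 / 1100 = 0.001418.
Darcy flux q = K · i = 169.3 × 0.001418 = 0.2402 m/day.
Seepage velocity v = q / n_e = 0.2402 / 0.02 = 12.01 m/day.

12.0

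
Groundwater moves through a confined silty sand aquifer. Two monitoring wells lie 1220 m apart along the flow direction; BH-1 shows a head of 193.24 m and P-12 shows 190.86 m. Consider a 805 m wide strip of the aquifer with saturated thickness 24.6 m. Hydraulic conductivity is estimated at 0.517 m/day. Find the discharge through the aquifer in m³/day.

Cross-sectional area A = 805 × 24.6 = 19803 m².
Hydraulic gradient i = (193.24 − 190.86) / 1220 = 2.38 / 1220 = 0.001951.
Darcy's law: Q = K · A · i = 0.5170 × 19803 × 0.001951 = 19.97 m³/day.

20.0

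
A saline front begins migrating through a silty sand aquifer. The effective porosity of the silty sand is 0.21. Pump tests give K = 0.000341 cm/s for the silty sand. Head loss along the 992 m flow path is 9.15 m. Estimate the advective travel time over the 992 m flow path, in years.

210

Convert K: 0.000341 cm/s × 864 = 0.2946 m/day.
Hydraulic gradient i = Δh / L = 9.15 / 992 = 0.009224.
Darcy flux q = K · i = 0.2946 × 0.009224 = 0.002718 m/day.
Seepage velocity v = q / n_e = 0.002718 / 0.21 = 0.01294 m/day.
Travel time t = L / v = 992 / 0.01294 = 76657 days = 209.9 years.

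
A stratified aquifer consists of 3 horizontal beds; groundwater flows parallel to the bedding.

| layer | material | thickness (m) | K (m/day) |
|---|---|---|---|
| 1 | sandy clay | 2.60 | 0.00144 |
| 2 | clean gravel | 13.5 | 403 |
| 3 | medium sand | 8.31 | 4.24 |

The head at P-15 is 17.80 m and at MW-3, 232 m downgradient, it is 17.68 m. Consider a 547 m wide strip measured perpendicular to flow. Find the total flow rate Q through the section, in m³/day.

Flow is parallel to layering, so each bed carries its own Darcy discharge and the transmissivities add.
Σ(K_i·b_i) = 0.00144×2.60 + 403×13.5 + 4.24×8.31 = 5476 m²/day.
Hydraulic gradient i = (17.80 − 17.68) / 232 = 0.12 / 232 = 0.0005172.
Q = Σ(K_i·b_i) · W · i = 5476 × 547 × 0.0005172 = 1549 m³/day.

1550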